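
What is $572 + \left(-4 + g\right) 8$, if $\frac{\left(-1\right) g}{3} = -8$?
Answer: $732$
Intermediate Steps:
$g = 24$ ($g = \left(-3\right) \left(-8\right) = 24$)
$572 + \left(-4 + g\right) 8 = 572 + \left(-4 + 24\right) 8 = 572 + 20 \cdot 8 = 572 + 160 = 732$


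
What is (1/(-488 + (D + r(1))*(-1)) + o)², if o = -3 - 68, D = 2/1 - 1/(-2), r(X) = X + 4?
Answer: 4950951769/982081 ≈ 5041.3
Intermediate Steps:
r(X) = 4 + X
D = 5/2 (D = 2*1 - 1*(-½) = 2 + ½ = 5/2 ≈ 2.5000)
o = -71
(1/(-488 + (D + r(1))*(-1)) + o)² = (1/(-488 + (5/2 + (4 + 1))*(-1)) - 71)² = (1/(-488 + (5/2 + 5)*(-1)) - 71)² = (1/(-488 + (15/2)*(-1)) - 71)² = (1/(-488 - 15/2) - 71)² = (1/(-991/2) - 71)² = (-2/991 - 71)² = (-70363/991)² = 4950951769/982081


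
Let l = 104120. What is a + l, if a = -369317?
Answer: -265197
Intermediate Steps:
a + l = -369317 + 104120 = -265197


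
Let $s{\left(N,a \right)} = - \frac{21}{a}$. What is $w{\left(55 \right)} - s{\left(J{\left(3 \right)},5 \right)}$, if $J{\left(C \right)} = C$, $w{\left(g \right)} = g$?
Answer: $\frac{296}{5} \approx 59.2$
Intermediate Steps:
$w{\left(55 \right)} - s{\left(J{\left(3 \right)},5 \right)} = 55 - - \frac{21}{5} = 55 + \frac{21}{5} = \frac{296}{5}$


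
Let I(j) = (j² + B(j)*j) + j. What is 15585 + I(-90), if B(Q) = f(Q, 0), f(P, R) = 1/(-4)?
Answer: 47235/2 ≈ 23618.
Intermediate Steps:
f(P, R) = -¼
B(Q) = -¼
I(j) = j² + 3*j/4 (I(j) = (j² - j/4) + j = j² + 3*j/4)
15585 + I(-90) = 15585 + (¼)*(-90)*(3 + 4*(-90)) = 15585 + (¼)*(-90)*(3 - 360) = 15585 + (¼)*(-90)*(-357) = 15585 + 16065/2 = 47235/2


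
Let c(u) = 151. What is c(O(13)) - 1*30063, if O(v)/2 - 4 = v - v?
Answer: -29912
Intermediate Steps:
O(v) = 8 (O(v) = 8 + 2*(v - v) = 8 + 2*0 = 8 + 0 = 8)
c(O(13)) - 1*30063 = 151 - 1*30063 = 151 - 30063 = -29912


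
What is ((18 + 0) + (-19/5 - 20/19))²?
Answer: 1560001/9025 ≈ 172.85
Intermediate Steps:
((18 + 0) + (-19/5 - 20/19))² = (18 + (-19*⅕ - 20*1/19))² = (18 + (-19/5 - 20/19))² = (18 - 461/95)² = (1249/95)² = 1560001/9025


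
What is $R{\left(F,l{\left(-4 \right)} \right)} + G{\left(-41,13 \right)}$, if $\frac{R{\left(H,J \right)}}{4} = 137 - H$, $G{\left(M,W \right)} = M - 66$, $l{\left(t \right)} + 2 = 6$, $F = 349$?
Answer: $-955$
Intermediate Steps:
$l{\left(t \right)} = 4$ ($l{\left(t \right)} = -2 + 6 = 4$)
$G{\left(M,W \right)} = -66 + M$
$R{\left(H,J \right)} = 548 - 4 H$ ($R{\left(H,J \right)} = 4 \left(137 - H\right) = 548 - 4 H$)
$R{\left(F,l{\left(-4 \right)} \right)} + G{\left(-41,13 \right)} = \left(548 - 1396\right) - 107 = -848 - 107 = -955$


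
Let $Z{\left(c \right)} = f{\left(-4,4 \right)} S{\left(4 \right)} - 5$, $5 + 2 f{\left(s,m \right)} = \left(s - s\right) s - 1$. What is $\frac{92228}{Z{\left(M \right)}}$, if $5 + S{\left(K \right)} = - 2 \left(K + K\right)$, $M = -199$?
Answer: $\frac{46114}{29} \approx 1590.1$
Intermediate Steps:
$S{\left(K \right)} = -5 - 4 K$ ($S{\left(K \right)} = -5 - 2 \left(K + K\right) = -5 - 2 \cdot 2 K = -5 - 4 K$)
$f{\left(s,m \right)} = -3$ ($f{\left(s,m \right)} = - \frac{5}{2} + \frac{\left(s - s\right) s - 1}{2} = - \frac{5}{2} + \frac{0 s - 1}{2} = - \frac{5}{2} + \frac{0 - 1}{2} = - \frac{5}{2} + \frac{1}{2} \left(-1\right) = - \frac{5}{2} - \frac{1}{2} = -3$)
$Z{\left(c \right)} = 58$ ($Z{\left(c \right)} = - 3 \left(-5 - 16\right) - 5 = \left(-3\right) \left(-21\right) - 5 = 63 - 5 = 58$)
$\frac{92228}{Z{\left(M \right)}} = \frac{92228}{58} = 92228 \cdot \frac{1}{58} = \frac{46114}{29}$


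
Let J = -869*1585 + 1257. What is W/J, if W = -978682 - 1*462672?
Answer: 720677/688054 ≈ 1.0474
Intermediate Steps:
W = -1441354 (W = -978682 - 462672 = -1441354)
J = -1376108 (J = -1377365 + 1257 = -1376108)
W/J = -1441354/(-1376108) = -1441354*(-1/1376108) = 720677/688054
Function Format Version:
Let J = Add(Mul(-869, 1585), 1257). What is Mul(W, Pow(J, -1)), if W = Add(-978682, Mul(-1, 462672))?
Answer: Rational(720677, 688054) ≈ 1.0474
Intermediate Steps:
W = -1441354 (W = Add(-978682, -462672) = -1441354)
J = -1376108 (J = Add(-1377365, 1257) = -1376108)
Mul(W, Pow(J, -1)) = Mul(-1441354, Pow(-1376108, -1)) = Mul(-1441354, Rational(-1, 1376108)) = Rational(720677, 688054)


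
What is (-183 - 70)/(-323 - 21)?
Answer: 253/344 ≈ 0.73547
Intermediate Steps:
(-183 - 70)/(-323 - 21) = -253/(-344) = -253*(-1/344) = 253/344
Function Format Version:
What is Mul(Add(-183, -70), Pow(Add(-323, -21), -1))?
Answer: Rational(253, 344) ≈ 0.73547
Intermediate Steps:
Mul(Add(-183, -70), Pow(Add(-323, -21), -1)) = Mul(-253, Pow(-344, -1)) = Mul(-253, Rational(-1, 344)) = Rational(253, 344)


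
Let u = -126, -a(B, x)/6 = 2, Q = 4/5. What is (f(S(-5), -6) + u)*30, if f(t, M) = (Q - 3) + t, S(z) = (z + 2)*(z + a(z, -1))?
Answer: -2316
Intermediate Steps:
Q = ⅘ (Q = 4*(⅕) = ⅘ ≈ 0.80000)
a(B, x) = -12 (a(B, x) = -6*2 = -12)
S(z) = (-12 + z)*(2 + z) (S(z) = (z + 2)*(z - 12) = (2 + z)*(-12 + z) = (-12 + z)*(2 + z))
f(t, M) = -11/5 + t (f(t, M) = (⅘ - 3) + t = -11/5 + t)
(f(S(-5), -6) + u)*30 = ((-11/5 + (-24 + (-5)² - 10*(-5))) - 126)*30 = ((-11/5 + (-24 + 25 + 50)) - 126)*30 = ((-11/5 + 51) - 126)*30 = (244/5 - 126)*30 = -386/5*30 = -2316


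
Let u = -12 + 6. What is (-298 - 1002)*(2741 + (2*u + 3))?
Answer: -3551600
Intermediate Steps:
u = -6
(-298 - 1002)*(2741 + (2*u + 3)) = (-298 - 1002)*(2741 + (2*(-6) + 3)) = -1300*(2741 + (-12 + 3)) = -1300*(2741 - 9) = -1300*2732 = -3551600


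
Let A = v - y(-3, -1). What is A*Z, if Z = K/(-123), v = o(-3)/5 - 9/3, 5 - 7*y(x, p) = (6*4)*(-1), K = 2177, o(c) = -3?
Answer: 84281/615 ≈ 137.04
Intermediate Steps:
y(x, p) = 29/7 (y(x, p) = 5/7 - 6*4*(-1)/7 = 5/7 - 24*(-1)/7 = 5/7 - ⅐*(-24) = 5/7 + 24/7 = 29/7)
v = -18/5 (v = -3/5 - 9/3 = -3*⅕ - 9*⅓ = -⅗ - 3 = -18/5 ≈ -3.6000)
Z = -2177/123 (Z = 2177/(-123) = 2177*(-1/123) = -2177/123 ≈ -17.699)
A = -271/35 (A = -18/5 - 1*29/7 = -18/5 - 29/7 = -271/35 ≈ -7.7429)
A*Z = -271/35*(-2177/123) = 84281/615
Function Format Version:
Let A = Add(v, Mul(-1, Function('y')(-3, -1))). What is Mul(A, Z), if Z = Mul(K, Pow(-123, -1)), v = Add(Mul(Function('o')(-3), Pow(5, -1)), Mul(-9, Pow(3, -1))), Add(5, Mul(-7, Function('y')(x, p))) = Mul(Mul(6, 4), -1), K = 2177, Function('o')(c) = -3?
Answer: Rational(84281, 615) ≈ 137.04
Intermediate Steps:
Function('y')(x, p) = Rational(29, 7) (Function('y')(x, p) = Add(Rational(5, 7), Mul(Rational(-1, 7), Mul(Mul(6, 4), -1))) = Add(Rational(5, 7), Mul(Rational(-1, 7), Mul(24, -1))) = Add(Rational(5, 7), Mul(Rational(-1, 7), -24)) = Add(Rational(5, 7), Rational(24, 7)) = Rational(29, 7))
v = Rational(-18, 5) (v = Add(Mul(-3, Pow(5, -1)), Mul(-9, Pow(3, -1))) = Add(Mul(-3, Rational(1, 5)), Mul(-9, Rational(1, 3))) = Add(Rational(-3, 5), -3) = Rational(-18, 5) ≈ -3.6000)
Z = Rational(-2177, 123) (Z = Mul(2177, Pow(-123, -1)) = Mul(2177, Rational(-1, 123)) = Rational(-2177, 123) ≈ -17.699)
A = Rational(-271, 35) (A = Add(Rational(-18, 5), Mul(-1, Rational(29, 7))) = Add(Rational(-18, 5), Rational(-29, 7)) = Rational(-271, 35) ≈ -7.7429)
Mul(A, Z) = Mul(Rational(-271, 35), Rational(-2177, 123)) = Rational(84281, 615)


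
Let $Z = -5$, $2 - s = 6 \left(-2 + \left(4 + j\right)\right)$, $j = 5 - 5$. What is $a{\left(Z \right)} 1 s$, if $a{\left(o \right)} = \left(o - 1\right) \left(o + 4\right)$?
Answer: $-60$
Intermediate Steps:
$j = 0$ ($j = 5 - 5 = 0$)
$s = -10$ ($s = 2 - 6 \left(-2 + \left(4 + 0\right)\right) = 2 - 6 \left(-2 + 4\right) = 2 - 6 \cdot 2 = 2 - 12 = -10$)
$a{\left(o \right)} = \left(-1 + o\right) \left(4 + o\right)$
$a{\left(Z \right)} 1 s = \left(-4 + \left(-5\right)^{2} + 3 \left(-5\right)\right) 1 \left(-10\right) = \left(-4 + 25 - 15\right) 1 \left(-10\right) = 6 \cdot 1 \left(-10\right) = 6 \left(-10\right) = -60$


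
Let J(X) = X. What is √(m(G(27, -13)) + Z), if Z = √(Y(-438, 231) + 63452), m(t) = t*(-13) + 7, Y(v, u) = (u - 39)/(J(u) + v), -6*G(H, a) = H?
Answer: √(1247382 + 552*√75522639)/138 ≈ 17.816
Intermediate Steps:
G(H, a) = -H/6
Y(v, u) = (-39 + u)/(u + v) (Y(v, u) = (u - 39)/(u + v) = (-39 + u)/(u + v))
m(t) = 7 - 13*t (m(t) = -13*t + 7 = 7 - 13*t)
Z = 2*√75522639/69 (Z = √((-39 + 231)/(231 - 438) + 63452) = √(192/(-207) + 63452) = √(-1/207*192 + 63452) = √(-64/69 + 63452) = √(4378124/69) = 2*√75522639/69 ≈ 251.90)
√(m(G(27, -13)) + Z) = √((7 - (-13)*27/6) + 2*√75522639/69) = √((7 - 13*(-9/2)) + 2*√75522639/69) = √((7 + 117/2) + 2*√75522639/69) = √(131/2 + 2*√75522639/69)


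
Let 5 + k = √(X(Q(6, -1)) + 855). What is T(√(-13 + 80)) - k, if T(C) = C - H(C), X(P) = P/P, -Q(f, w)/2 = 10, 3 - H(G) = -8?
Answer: -6 + √67 - 2*√214 ≈ -27.072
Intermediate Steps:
H(G) = 11 (H(G) = 3 - 1*(-8) = 3 + 8 = 11)
Q(f, w) = -20 (Q(f, w) = -2*10 = -20)
X(P) = 1
T(C) = -11 + C (T(C) = C - 1*11 = C - 11 = -11 + C)
k = -5 + 2*√214 (k = -5 + √(1 + 855) = -5 + √856 = -5 + 2*√214 ≈ 24.257)
T(√(-13 + 80)) - k = (-11 + √(-13 + 80)) - (-5 + 2*√214) = (-11 + √67) + (5 - 2*√214) = -6 + √67 - 2*√214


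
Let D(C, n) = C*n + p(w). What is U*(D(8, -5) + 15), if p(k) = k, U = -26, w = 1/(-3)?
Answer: 1976/3 ≈ 658.67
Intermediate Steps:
w = -⅓ ≈ -0.33333
D(C, n) = -⅓ + C*n (D(C, n) = C*n - ⅓ = -⅓ + C*n)
U*(D(8, -5) + 15) = -26*((-⅓ + 8*(-5)) + 15) = -26*((-⅓ - 40) + 15) = -26*(-121/3 + 15) = -26*(-76/3) = 1976/3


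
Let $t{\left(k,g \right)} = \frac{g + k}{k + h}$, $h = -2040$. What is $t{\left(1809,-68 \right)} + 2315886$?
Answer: $\frac{534967925}{231} \approx 2.3159 \cdot 10^{6}$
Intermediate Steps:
$t{\left(k,g \right)} = \frac{g + k}{-2040 + k}$ ($t{\left(k,g \right)} = \frac{g + k}{k - 2040} = \frac{g + k}{-2040 + k}$)
$t{\left(1809,-68 \right)} + 2315886 = \frac{-68 + 1809}{-2040 + 1809} + 2315886 = \frac{1}{-231} \cdot 1741 + 2315886 = \left(- \frac{1}{231}\right) 1741 + 2315886 = - \frac{1741}{231} + 2315886 = \frac{534967925}{231}$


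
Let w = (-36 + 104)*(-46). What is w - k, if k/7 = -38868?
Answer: 268948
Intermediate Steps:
k = -272076 (k = 7*(-38868) = -272076)
w = -3128 (w = 68*(-46) = -3128)
w - k = -3128 - 1*(-272076) = -3128 + 272076 = 268948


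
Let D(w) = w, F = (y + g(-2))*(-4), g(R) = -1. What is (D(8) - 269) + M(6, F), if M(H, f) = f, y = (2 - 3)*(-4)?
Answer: -273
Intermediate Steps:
y = 4 (y = -1*(-4) = 4)
F = -12 (F = (4 - 1)*(-4) = 3*(-4) = -12)
(D(8) - 269) + M(6, F) = (8 - 269) - 12 = -261 - 12 = -273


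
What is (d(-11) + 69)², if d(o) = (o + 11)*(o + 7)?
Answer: 4761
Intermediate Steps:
d(o) = (7 + o)*(11 + o) (d(o) = (11 + o)*(7 + o) = (7 + o)*(11 + o))
(d(-11) + 69)² = ((77 + (-11)² + 18*(-11)) + 69)² = ((77 + 121 - 198) + 69)² = (0 + 69)² = 69² = 4761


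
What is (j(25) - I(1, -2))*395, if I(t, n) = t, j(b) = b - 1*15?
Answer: 3555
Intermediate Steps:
j(b) = -15 + b (j(b) = b - 15 = -15 + b)
(j(25) - I(1, -2))*395 = ((-15 + 25) - 1*1)*395 = (10 - 1)*395 = 9*395 = 3555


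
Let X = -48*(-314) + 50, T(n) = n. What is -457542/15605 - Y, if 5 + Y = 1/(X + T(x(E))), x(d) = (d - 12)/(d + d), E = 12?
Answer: -5739071679/235978810 ≈ -24.320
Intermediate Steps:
x(d) = (-12 + d)/(2*d) (x(d) = (-12 + d)/((2*d)) = (-12 + d)*(1/(2*d)) = (-12 + d)/(2*d))
X = 15122 (X = 15072 + 50 = 15122)
Y = -75609/15122 (Y = -5 + 1/(15122 + (1/2)*(-12 + 12)/12) = -5 + 1/(15122 + (1/2)*(1/12)*0) = -5 + 1/(15122 + 0) = -5 + 1/15122 = -75609/15122 ≈ -4.9999)
-457542/15605 - Y = -457542/15605 - 1*(-75609/15122) = -457542*1/15605 + 75609/15122 = -457542/15605 + 75609/15122 = -5739071679/235978810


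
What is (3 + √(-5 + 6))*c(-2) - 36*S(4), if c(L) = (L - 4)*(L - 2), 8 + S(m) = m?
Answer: 240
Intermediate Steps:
S(m) = -8 + m
c(L) = (-4 + L)*(-2 + L)
(3 + √(-5 + 6))*c(-2) - 36*S(4) = (3 + √(-5 + 6))*(8 + (-2)² - 6*(-2)) - 36*(-8 + 4) = (3 + √1)*(8 + 4 + 12) - 36*(-4) = (3 + 1)*24 + 144 = 4*24 + 144 = 96 + 144 = 240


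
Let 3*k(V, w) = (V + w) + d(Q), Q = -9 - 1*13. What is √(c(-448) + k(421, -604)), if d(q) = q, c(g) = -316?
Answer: I*√3459/3 ≈ 19.604*I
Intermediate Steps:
Q = -22 (Q = -9 - 13 = -22)
k(V, w) = -22/3 + V/3 + w/3 (k(V, w) = ((V + w) - 22)/3 = (-22 + V + w)/3 = -22/3 + V/3 + w/3)
√(c(-448) + k(421, -604)) = √(-316 + (-22/3 + (⅓)*421 + (⅓)*(-604))) = √(-316 + (-22/3 + 421/3 - 604/3)) = √(-316 - 205/3) = √(-1153/3) = I*√3459/3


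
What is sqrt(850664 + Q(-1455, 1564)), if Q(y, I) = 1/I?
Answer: sqrt(520201452327)/782 ≈ 922.31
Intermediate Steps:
sqrt(850664 + Q(-1455, 1564)) = sqrt(850664 + 1/1564) = sqrt(1330438497/1564) = sqrt(520201452327)/782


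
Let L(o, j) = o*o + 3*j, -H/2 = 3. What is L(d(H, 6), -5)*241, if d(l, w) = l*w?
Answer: 308721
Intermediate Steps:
H = -6 (H = -2*3 = -6)
L(o, j) = o**2 + 3*j
L(d(H, 6), -5)*241 = ((-6*6)**2 + 3*(-5))*241 = ((-36)**2 - 15)*241 = (1296 - 15)*241 = 1281*241 = 308721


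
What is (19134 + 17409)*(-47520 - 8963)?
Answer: -2064058269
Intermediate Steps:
(19134 + 17409)*(-47520 - 8963) = 36543*(-56483) = -2064058269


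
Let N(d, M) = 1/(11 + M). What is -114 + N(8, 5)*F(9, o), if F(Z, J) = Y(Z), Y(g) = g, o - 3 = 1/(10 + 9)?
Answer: -1815/16 ≈ -113.44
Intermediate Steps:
o = 58/19 (o = 3 + 1/(10 + 9) = 3 + 1/19 = 58/19 ≈ 3.0526)
F(Z, J) = Z
-114 + N(8, 5)*F(9, o) = -114 + 9/(11 + 5) = -114 + 9/16 = -1815/16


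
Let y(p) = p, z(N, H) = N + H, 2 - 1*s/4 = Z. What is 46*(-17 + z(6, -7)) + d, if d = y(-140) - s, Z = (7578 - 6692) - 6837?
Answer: -24780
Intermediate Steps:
Z = -5951 (Z = 886 - 6837 = -5951)
s = 23812 (s = 8 - 4*(-5951) = 8 + 23804 = 23812)
z(N, H) = H + N
d = -23952 (d = -140 - 1*23812 = -140 - 23812 = -23952)
46*(-17 + z(6, -7)) + d = 46*(-17 + (-7 + 6)) - 23952 = 46*(-17 - 1) - 23952 = 46*(-18) - 23952 = -828 - 23952 = -24780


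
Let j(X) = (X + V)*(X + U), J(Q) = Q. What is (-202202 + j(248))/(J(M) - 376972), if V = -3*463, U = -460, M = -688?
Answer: -3969/37766 ≈ -0.10509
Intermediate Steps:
V = -1389
j(X) = (-1389 + X)*(-460 + X) (j(X) = (X - 1389)*(X - 460) = (-1389 + X)*(-460 + X))
(-202202 + j(248))/(J(M) - 376972) = (-202202 + (638940 + 248**2 - 1849*248))/(-688 - 376972) = (-202202 + (638940 + 61504 - 458552))/(-377660) = (-202202 + 241892)*(-1/377660) = 39690*(-1/377660) = -3969/37766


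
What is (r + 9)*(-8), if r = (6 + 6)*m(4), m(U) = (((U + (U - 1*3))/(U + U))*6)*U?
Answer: -1512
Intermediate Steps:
m(U) = -9 + 6*U (m(U) = (((U + (U - 3))/((2*U)))*6)*U = (((U + (-3 + U))*(1/(2*U)))*6)*U = (((-3 + 2*U)*(1/(2*U)))*6)*U = (((-3 + 2*U)/(2*U))*6)*U = (3*(-3 + 2*U)/U)*U = -9 + 6*U)
r = 180 (r = (6 + 6)*(-9 + 6*4) = 12*(-9 + 24) = 12*15 = 180)
(r + 9)*(-8) = (180 + 9)*(-8) = 189*(-8) = -1512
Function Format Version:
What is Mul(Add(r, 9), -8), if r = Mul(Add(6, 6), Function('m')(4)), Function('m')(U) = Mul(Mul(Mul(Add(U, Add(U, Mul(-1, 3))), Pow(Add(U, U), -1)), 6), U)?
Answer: -1512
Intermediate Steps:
Function('m')(U) = Add(-9, Mul(6, U)) (Function('m')(U) = Mul(Mul(Mul(Add(U, Add(U, -3)), Pow(Mul(2, U), -1)), 6), U) = Mul(Mul(Mul(Add(U, Add(-3, U)), Mul(Rational(1, 2), Pow(U, -1))), 6), U) = Mul(Mul(Mul(Add(-3, Mul(2, U)), Mul(Rational(1, 2), Pow(U, -1))), 6), U) = Mul(Mul(Mul(Rational(1, 2), Pow(U, -1), Add(-3, Mul(2, U))), 6), U) = Mul(Mul(3, Pow(U, -1), Add(-3, Mul(2, U))), U) = Add(-9, Mul(6, U)))
r = 180 (r = Mul(Add(6, 6), Add(-9, Mul(6, 4))) = Mul(12, Add(-9, 24)) = Mul(12, 15) = 180)
Mul(Add(r, 9), -8) = Mul(Add(180, 9), -8) = Mul(189, -8) = -1512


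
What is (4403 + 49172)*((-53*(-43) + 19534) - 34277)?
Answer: -667758800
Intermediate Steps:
(4403 + 49172)*((-53*(-43) + 19534) - 34277) = 53575*((2279 + 19534) - 34277) = 53575*(21813 - 34277) = 53575*(-12464) = -667758800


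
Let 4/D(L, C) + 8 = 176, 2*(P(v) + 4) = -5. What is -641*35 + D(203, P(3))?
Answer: -942269/42 ≈ -22435.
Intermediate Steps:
P(v) = -13/2 (P(v) = -4 + (½)*(-5) = -4 - 5/2 = -13/2)
D(L, C) = 1/42 (D(L, C) = 4/(-8 + 176) = 4/168 = 4*(1/168) = 1/42)
-641*35 + D(203, P(3)) = -641*35 + 1/42 = -22435 + 1/42 = -942269/42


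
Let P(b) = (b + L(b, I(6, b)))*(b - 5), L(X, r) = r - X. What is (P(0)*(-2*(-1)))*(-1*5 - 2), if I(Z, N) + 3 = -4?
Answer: -490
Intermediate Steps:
I(Z, N) = -7 (I(Z, N) = -3 - 4 = -7)
P(b) = 35 - 7*b (P(b) = (b + (-7 - b))*(b - 5) = -7*(-5 + b) = 35 - 7*b)
(P(0)*(-2*(-1)))*(-1*5 - 2) = ((35 - 7*0)*(-2*(-1)))*(-1*5 - 2) = ((35 + 0)*2)*(-5 - 2) = (35*2)*(-7) = 70*(-7) = -490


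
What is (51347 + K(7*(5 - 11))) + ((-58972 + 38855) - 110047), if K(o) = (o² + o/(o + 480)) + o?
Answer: -5627942/73 ≈ -77095.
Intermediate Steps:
K(o) = o + o² + o/(480 + o) (K(o) = (o² + o/(480 + o)) + o = o + o² + o/(480 + o))
(51347 + K(7*(5 - 11))) + ((-58972 + 38855) - 110047) = (51347 + (7*(5 - 11))*(481 + (7*(5 - 11))² + 481*(7*(5 - 11)))/(480 + 7*(5 - 11))) + ((-58972 + 38855) - 110047) = (51347 + (7*(-6))*(481 + (7*(-6))² + 481*(7*(-6)))/(480 + 7*(-6))) + (-20117 - 110047) = (51347 - 42*(481 + (-42)² + 481*(-42))/(480 - 42)) - 130164 = (51347 - 42*(481 + 1764 - 20202)/438) - 130164 = (51347 - 42*1/438*(-17957)) - 130164 = (51347 + 125699/73) - 130164 = 3874030/73 - 130164 = -5627942/73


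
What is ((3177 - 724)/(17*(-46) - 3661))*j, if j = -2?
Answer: 4906/4443 ≈ 1.1042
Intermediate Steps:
((3177 - 724)/(17*(-46) - 3661))*j = ((3177 - 724)/(17*(-46) - 3661))*(-2) = (2453/(-782 - 3661))*(-2) = (2453/(-4443))*(-2) = (2453*(-1/4443))*(-2) = -2453/4443*(-2) = 4906/4443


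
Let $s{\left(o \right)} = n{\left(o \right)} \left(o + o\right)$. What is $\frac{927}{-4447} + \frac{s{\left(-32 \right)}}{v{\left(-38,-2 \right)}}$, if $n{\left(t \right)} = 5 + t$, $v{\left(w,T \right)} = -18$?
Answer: $- \frac{427839}{4447} \approx -96.208$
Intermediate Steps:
$s{\left(o \right)} = 2 o \left(5 + o\right)$ ($s{\left(o \right)} = \left(5 + o\right) \left(o + o\right) = \left(5 + o\right) 2 o = 2 o \left(5 + o\right)$)
$\frac{927}{-4447} + \frac{s{\left(-32 \right)}}{v{\left(-38,-2 \right)}} = \frac{927}{-4447} + \frac{2 \left(-32\right) \left(5 - 32\right)}{-18} = 927 \left(- \frac{1}{4447}\right) + 2 \left(-32\right) \left(-27\right) \left(- \frac{1}{18}\right) = - \frac{927}{4447} + 1728 \left(- \frac{1}{18}\right) = - \frac{927}{4447} - 96 = - \frac{427839}{4447}$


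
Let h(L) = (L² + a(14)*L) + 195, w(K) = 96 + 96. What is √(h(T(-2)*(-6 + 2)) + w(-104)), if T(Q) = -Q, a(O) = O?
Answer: √339 ≈ 18.412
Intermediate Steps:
w(K) = 192
h(L) = 195 + L² + 14*L (h(L) = (L² + 14*L) + 195 = 195 + L² + 14*L)
√(h(T(-2)*(-6 + 2)) + w(-104)) = √((195 + ((-1*(-2))*(-6 + 2))² + 14*((-1*(-2))*(-6 + 2))) + 192) = √((195 + (2*(-4))² + 14*(2*(-4))) + 192) = √((195 + (-8)² + 14*(-8)) + 192) = √((195 + 64 - 112) + 192) = √(147 + 192) = √339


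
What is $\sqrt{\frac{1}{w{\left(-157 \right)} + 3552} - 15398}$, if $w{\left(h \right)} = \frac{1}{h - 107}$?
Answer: $\frac{i \sqrt{13539952757133614}}{937727} \approx 124.09 i$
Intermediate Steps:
$w{\left(h \right)} = \frac{1}{-107 + h}$
$\sqrt{\frac{1}{w{\left(-157 \right)} + 3552} - 15398} = \sqrt{\frac{1}{\frac{1}{-107 - 157} + 3552} - 15398} = \sqrt{\frac{1}{\frac{1}{-264} + 3552} - 15398} = \sqrt{\frac{1}{- \frac{1}{264} + 3552} - 15398} = \sqrt{\frac{1}{\frac{937727}{264}} - 15398} = \sqrt{\frac{264}{937727} - 15398} = \sqrt{- \frac{14439120082}{937727}} = \frac{i \sqrt{13539952757133614}}{937727}$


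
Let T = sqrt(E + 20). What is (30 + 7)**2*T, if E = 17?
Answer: 1369*sqrt(37) ≈ 8327.3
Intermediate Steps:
T = sqrt(37) (T = sqrt(17 + 20) = sqrt(37) ≈ 6.0828)
(30 + 7)**2*T = (30 + 7)**2*sqrt(37) = 37**2*sqrt(37) = 1369*sqrt(37)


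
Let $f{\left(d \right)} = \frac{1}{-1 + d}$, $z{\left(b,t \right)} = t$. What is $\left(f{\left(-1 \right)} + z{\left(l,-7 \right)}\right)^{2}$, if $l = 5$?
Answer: $\frac{225}{4} \approx 56.25$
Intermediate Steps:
$\left(f{\left(-1 \right)} + z{\left(l,-7 \right)}\right)^{2} = \left(\frac{1}{-1 - 1} - 7\right)^{2} = \left(\frac{1}{-2} - 7\right)^{2} = \left(- \frac{1}{2} - 7\right)^{2} = \left(- \frac{15}{2}\right)^{2} = \frac{225}{4}$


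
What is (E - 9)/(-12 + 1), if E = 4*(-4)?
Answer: 25/11 ≈ 2.2727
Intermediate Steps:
E = -16
(E - 9)/(-12 + 1) = (-16 - 9)/(-12 + 1) = -25/(-11) = -25*(-1/11) = 25/11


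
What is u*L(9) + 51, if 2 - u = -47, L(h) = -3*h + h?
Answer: -831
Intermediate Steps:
L(h) = -2*h
u = 49 (u = 2 - 1*(-47) = 2 + 47 = 49)
u*L(9) + 51 = 49*(-2*9) + 51 = 49*(-18) + 51 = -882 + 51 = -831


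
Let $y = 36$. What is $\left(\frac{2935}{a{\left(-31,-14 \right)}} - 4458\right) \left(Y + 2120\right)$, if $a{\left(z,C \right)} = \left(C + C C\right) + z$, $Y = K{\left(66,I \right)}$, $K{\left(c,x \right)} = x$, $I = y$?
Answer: $- \frac{1445000788}{151} \approx -9.5695 \cdot 10^{6}$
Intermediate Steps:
$I = 36$
$Y = 36$
$a{\left(z,C \right)} = C + z + C^{2}$ ($a{\left(z,C \right)} = \left(C + C^{2}\right) + z = C + z + C^{2}$)
$\left(\frac{2935}{a{\left(-31,-14 \right)}} - 4458\right) \left(Y + 2120\right) = \left(\frac{2935}{-14 - 31 + \left(-14\right)^{2}} - 4458\right) \left(36 + 2120\right) = \left(\frac{2935}{-14 - 31 + 196} - 4458\right) 2156 = \left(\frac{2935}{151} - 4458\right) 2156 = \left(- \frac{670223}{151}\right) 2156 = - \frac{1445000788}{151}$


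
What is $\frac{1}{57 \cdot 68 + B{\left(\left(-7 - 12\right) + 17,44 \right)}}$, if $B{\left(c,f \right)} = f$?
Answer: $\frac{1}{3920} \approx 0.0002551$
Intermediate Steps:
$\frac{1}{57 \cdot 68 + B{\left(\left(-7 - 12\right) + 17,44 \right)}} = \frac{1}{57 \cdot 68 + 44} = \frac{1}{3876 + 44} = \frac{1}{3920}$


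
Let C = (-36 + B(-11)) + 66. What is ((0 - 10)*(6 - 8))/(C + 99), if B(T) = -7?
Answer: 10/61 ≈ 0.16393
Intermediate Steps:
C = 23 (C = (-36 - 7) + 66 = -43 + 66 = 23)
((0 - 10)*(6 - 8))/(C + 99) = ((0 - 10)*(6 - 8))/(23 + 99) = -10*(-2)/122 = 20*(1/122) = 10/61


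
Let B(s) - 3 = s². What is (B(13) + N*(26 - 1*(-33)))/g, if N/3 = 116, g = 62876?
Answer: 5176/15719 ≈ 0.32928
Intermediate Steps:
N = 348 (N = 3*116 = 348)
B(s) = 3 + s²
(B(13) + N*(26 - 1*(-33)))/g = ((3 + 13²) + 348*(26 - 1*(-33)))/62876 = ((3 + 169) + 348*(26 + 33))*(1/62876) = (172 + 348*59)*(1/62876) = (172 + 20532)*(1/62876) = 20704*(1/62876) = 5176/15719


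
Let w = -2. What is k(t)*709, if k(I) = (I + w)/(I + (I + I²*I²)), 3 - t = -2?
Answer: 2127/635 ≈ 3.3496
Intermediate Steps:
t = 5 (t = 3 - 1*(-2) = 3 + 2 = 5)
k(I) = (-2 + I)/(I⁴ + 2*I) (k(I) = (I - 2)/(I + (I + I²*I²)) = (-2 + I)/(I + (I + I⁴)) = (-2 + I)/(I⁴ + 2*I))
k(t)*709 = ((-2 + 5)/(5*(2 + 5³)))*709 = ((⅕)*3/(2 + 125))*709 = ((⅕)*3/127)*709 = ((⅕)*(1/127)*3)*709 = (3/635)*709 = 2127/635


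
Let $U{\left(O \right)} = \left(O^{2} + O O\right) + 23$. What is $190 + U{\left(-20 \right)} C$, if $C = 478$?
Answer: $393584$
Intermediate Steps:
$U{\left(O \right)} = 23 + 2 O^{2}$ ($U{\left(O \right)} = \left(O^{2} + O^{2}\right) + 23 = 2 O^{2} + 23 = 23 + 2 O^{2}$)
$190 + U{\left(-20 \right)} C = 190 + \left(23 + 2 \left(-20\right)^{2}\right) 478 = 190 + \left(23 + 2 \cdot 400\right) 478 = 190 + \left(23 + 800\right) 478 = 190 + 823 \cdot 478 = 190 + 393394 = 393584$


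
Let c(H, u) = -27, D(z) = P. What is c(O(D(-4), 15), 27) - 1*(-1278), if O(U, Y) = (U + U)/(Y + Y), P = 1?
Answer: 1251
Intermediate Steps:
D(z) = 1
O(U, Y) = U/Y (O(U, Y) = (2*U)/((2*Y)) = (2*U)*(1/(2*Y)) = U/Y)
c(O(D(-4), 15), 27) - 1*(-1278) = -27 - 1*(-1278) = -27 + 1278 = 1251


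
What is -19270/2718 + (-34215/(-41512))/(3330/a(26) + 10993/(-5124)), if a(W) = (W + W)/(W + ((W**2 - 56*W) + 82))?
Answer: -286649273527926875/40431272486162238 ≈ -7.0898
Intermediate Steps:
a(W) = 2*W/(82 + W**2 - 55*W) (a(W) = (2*W)/(W + (82 + W**2 - 56*W)) = (2*W)/(82 + W**2 - 55*W) = 2*W/(82 + W**2 - 55*W))
-19270/2718 + (-34215/(-41512))/(3330/a(26) + 10993/(-5124)) = -19270/2718 + (-34215/(-41512))/(3330/((2*26/(82 + 26**2 - 55*26))) + 10993/(-5124)) = -19270*1/2718 + (-34215*(-1/41512))/(3330/((2*26/(82 + 676 - 1430))) + 10993*(-1/5124)) = -9635/1359 + 34215/(41512*(3330/((2*26/(-672))) - 10993/5124)) = -9635/1359 + 34215/(41512*(3330/((2*26*(-1/672))) - 10993/5124)) = -9635/1359 + 34215/(41512*(3330/(-13/168) - 10993/5124)) = -9635/1359 + 34215/(41512*(3330*(-168/13) - 10993/5124)) = -9635/1359 + 34215/(41512*(-559440/13 - 10993/5124)) = -9635/1359 + 34215/(41512*(-2866713469/66612)) = -9635/1359 + (34215/41512)*(-66612/2866713469) = -9635/1359 - 569782395/29750752381282 = -286649273527926875/40431272486162238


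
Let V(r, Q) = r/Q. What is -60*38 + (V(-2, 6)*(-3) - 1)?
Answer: -2280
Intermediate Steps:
-60*38 + (V(-2, 6)*(-3) - 1) = -60*38 + (-2/6*(-3) - 1) = -2280 + (-2*⅙*(-3) - 1) = -2280 + (-⅓*(-3) - 1) = -2280 + (1 - 1) = -2280 + 0 = -2280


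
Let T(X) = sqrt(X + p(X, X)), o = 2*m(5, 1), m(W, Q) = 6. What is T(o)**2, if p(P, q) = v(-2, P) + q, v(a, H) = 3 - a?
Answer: 29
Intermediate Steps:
p(P, q) = 5 + q (p(P, q) = (3 - 1*(-2)) + q = (3 + 2) + q = 5 + q)
o = 12 (o = 2*6 = 12)
T(X) = sqrt(5 + 2*X) (T(X) = sqrt(X + (5 + X)) = sqrt(5 + 2*X))
T(o)**2 = (sqrt(5 + 2*12))**2 = (sqrt(5 + 24))**2 = (sqrt(29))**2 = 29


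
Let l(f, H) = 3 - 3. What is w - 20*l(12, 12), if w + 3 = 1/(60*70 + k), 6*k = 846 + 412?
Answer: -39684/13229 ≈ -2.9998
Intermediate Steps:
l(f, H) = 0
k = 629/3 (k = (846 + 412)/6 = (⅙)*1258 = 629/3 ≈ 209.67)
w = -39684/13229 (w = -3 + 1/(60*70 + 629/3) = -3 + 1/(4200 + 629/3) = -3 + 1/(13229/3) = -3 + 3/13229 = -39684/13229 ≈ -2.9998)
w - 20*l(12, 12) = -39684/13229 - 20*0 = -39684/13229 + 0 = -39684/13229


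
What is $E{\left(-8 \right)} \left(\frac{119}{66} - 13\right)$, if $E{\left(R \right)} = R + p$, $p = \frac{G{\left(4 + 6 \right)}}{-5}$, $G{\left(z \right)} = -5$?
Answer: $\frac{5173}{66} \approx 78.379$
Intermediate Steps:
$p = 1$ ($p = - \frac{5}{-5} = \left(-5\right) \left(- \frac{1}{5}\right) = 1$)
$E{\left(R \right)} = 1 + R$ ($E{\left(R \right)} = R + 1 = 1 + R$)
$E{\left(-8 \right)} \left(\frac{119}{66} - 13\right) = \left(1 - 8\right) \left(\frac{119}{66} - 13\right) = - 7 \left(119 \cdot \frac{1}{66} - 13\right) = - 7 \left(\frac{119}{66} - 13\right) = \left(-7\right) \left(- \frac{739}{66}\right) = \frac{5173}{66}$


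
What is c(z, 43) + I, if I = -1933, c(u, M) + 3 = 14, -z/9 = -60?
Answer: -1922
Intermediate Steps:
z = 540 (z = -9*(-60) = 540)
c(u, M) = 11 (c(u, M) = -3 + 14 = 11)
c(z, 43) + I = 11 - 1933 = -1922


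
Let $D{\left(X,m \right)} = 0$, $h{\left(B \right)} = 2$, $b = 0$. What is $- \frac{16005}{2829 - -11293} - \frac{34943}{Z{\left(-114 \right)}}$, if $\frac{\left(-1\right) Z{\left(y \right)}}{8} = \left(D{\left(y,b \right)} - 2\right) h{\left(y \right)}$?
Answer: $- \frac{246988603}{225952} \approx -1093.1$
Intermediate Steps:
$Z{\left(y \right)} = 32$ ($Z{\left(y \right)} = - 8 \left(0 - 2\right) 2 = - 8 \left(\left(-2\right) 2\right) = \left(-8\right) \left(-4\right) = 32$)
$- \frac{16005}{2829 - -11293} - \frac{34943}{Z{\left(-114 \right)}} = - \frac{16005}{2829 - -11293} - \frac{34943}{32} = - \frac{16005}{2829 + 11293} - \frac{34943}{32} = - \frac{16005}{14122} - \frac{34943}{32} = - \frac{246988603}{225952}$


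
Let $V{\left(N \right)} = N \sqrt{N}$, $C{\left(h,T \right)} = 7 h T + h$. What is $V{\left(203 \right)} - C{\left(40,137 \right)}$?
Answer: $-38400 + 203 \sqrt{203} \approx -35508.0$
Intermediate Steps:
$C{\left(h,T \right)} = h + 7 T h$ ($C{\left(h,T \right)} = 7 T h + h = h + 7 T h$)
$V{\left(N \right)} = N^{\frac{3}{2}}$
$V{\left(203 \right)} - C{\left(40,137 \right)} = 203^{\frac{3}{2}} - 40 \left(1 + 7 \cdot 137\right) = 203 \sqrt{203} - 40 \left(1 + 959\right) = 203 \sqrt{203} - 40 \cdot 960 = 203 \sqrt{203} - 38400 = -38400 + 203 \sqrt{203}$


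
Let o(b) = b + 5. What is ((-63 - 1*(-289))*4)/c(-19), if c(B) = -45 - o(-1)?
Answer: -904/49 ≈ -18.449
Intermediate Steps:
o(b) = 5 + b
c(B) = -49 (c(B) = -45 - (5 - 1) = -45 - 1*4 = -45 - 4 = -49)
((-63 - 1*(-289))*4)/c(-19) = ((-63 - 1*(-289))*4)/(-49) = ((-63 + 289)*4)*(-1/49) = (226*4)*(-1/49) = 904*(-1/49) = -904/49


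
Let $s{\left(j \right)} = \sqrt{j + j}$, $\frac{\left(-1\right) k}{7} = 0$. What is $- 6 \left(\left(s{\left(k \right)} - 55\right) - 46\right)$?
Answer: $606$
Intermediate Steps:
$k = 0$ ($k = \left(-7\right) 0 = 0$)
$s{\left(j \right)} = \sqrt{2} \sqrt{j}$ ($s{\left(j \right)} = \sqrt{2 j} = \sqrt{2} \sqrt{j}$)
$- 6 \left(\left(s{\left(k \right)} - 55\right) - 46\right) = - 6 \left(\left(\sqrt{2} \sqrt{0} - 55\right) - 46\right) = - 6 \left(\left(\sqrt{2} \cdot 0 - 55\right) - 46\right) = - 6 \left(\left(0 - 55\right) - 46\right) = - 6 \left(-55 - 46\right) = \left(-6\right) \left(-101\right) = 606$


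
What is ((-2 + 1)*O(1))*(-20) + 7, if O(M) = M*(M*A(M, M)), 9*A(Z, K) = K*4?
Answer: 143/9 ≈ 15.889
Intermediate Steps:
A(Z, K) = 4*K/9 (A(Z, K) = (K*4)/9 = (4*K)/9 = 4*K/9)
O(M) = 4*M³/9 (O(M) = M*(M*(4*M/9)) = M*(4*M²/9) = 4*M³/9)
((-2 + 1)*O(1))*(-20) + 7 = ((-2 + 1)*((4/9)*1³))*(-20) + 7 = -4/9*(-20) + 7 = 80/9 + 7 = 143/9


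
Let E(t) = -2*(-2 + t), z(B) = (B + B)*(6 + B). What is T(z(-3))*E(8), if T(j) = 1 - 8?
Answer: 84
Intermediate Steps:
z(B) = 2*B*(6 + B) (z(B) = (2*B)*(6 + B) = 2*B*(6 + B))
E(t) = 4 - 2*t
T(j) = -7
T(z(-3))*E(8) = -7*(4 - 2*8) = -7*(4 - 16) = -7*(-12) = 84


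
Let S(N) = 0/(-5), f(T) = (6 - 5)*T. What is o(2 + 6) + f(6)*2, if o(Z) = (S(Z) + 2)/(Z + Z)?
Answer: 97/8 ≈ 12.125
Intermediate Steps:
f(T) = T (f(T) = 1*T = T)
S(N) = 0 (S(N) = 0*(-⅕) = 0)
o(Z) = 1/Z (o(Z) = (0 + 2)/(Z + Z) = 2/((2*Z)) = 2*(1/(2*Z)) = 1/Z)
o(2 + 6) + f(6)*2 = 1/(2 + 6) + 6*2 = 1/8 + 12 = ⅛ + 12 = 97/8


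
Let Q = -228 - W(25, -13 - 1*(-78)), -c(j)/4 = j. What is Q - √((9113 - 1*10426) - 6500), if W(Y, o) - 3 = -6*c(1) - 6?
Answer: -249 - I*√7813 ≈ -249.0 - 88.391*I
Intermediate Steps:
c(j) = -4*j
W(Y, o) = 21 (W(Y, o) = 3 + (-(-24) - 6) = 3 + (-6*(-4) - 6) = 3 + (24 - 6) = 3 + 18 = 21)
Q = -249 (Q = -228 - 1*21 = -228 - 21 = -249)
Q - √((9113 - 1*10426) - 6500) = -249 - √((9113 - 1*10426) - 6500) = -249 - √((9113 - 10426) - 6500) = -249 - √(-1313 - 6500) = -249 - √(-7813) = -249 - I*√7813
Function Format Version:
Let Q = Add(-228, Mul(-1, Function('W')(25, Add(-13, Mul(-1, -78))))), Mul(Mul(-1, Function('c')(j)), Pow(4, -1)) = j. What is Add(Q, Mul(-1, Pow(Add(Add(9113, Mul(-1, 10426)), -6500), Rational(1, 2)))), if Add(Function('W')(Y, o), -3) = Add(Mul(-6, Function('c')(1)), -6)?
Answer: Add(-249, Mul(-1, I, Pow(7813, Rational(1, 2)))) ≈ Add(-249.00, Mul(-88.391, I))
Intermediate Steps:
Function('c')(j) = Mul(-4, j)
Function('W')(Y, o) = 21 (Function('W')(Y, o) = Add(3, Add(Mul(-6, Mul(-4, 1)), -6)) = Add(3, Add(Mul(-6, -4), -6)) = Add(3, Add(24, -6)) = Add(3, 18) = 21)
Q = -249 (Q = Add(-228, Mul(-1, 21)) = Add(-228, -21) = -249)
Add(Q, Mul(-1, Pow(Add(Add(9113, Mul(-1, 10426)), -6500), Rational(1, 2)))) = Add(-249, Mul(-1, Pow(Add(Add(9113, Mul(-1, 10426)), -6500), Rational(1, 2)))) = Add(-249, Mul(-1, Pow(Add(Add(9113, -10426), -6500), Rational(1, 2)))) = Add(-249, Mul(-1, Pow(Add(-1313, -6500), Rational(1, 2)))) = Add(-249, Mul(-1, Pow(-7813, Rational(1, 2)))) = Add(-249, Mul(-1, Mul(I, Pow(7813, Rational(1, 2))))) = Add(-249, Mul(-1, I, Pow(7813, Rational(1, 2))))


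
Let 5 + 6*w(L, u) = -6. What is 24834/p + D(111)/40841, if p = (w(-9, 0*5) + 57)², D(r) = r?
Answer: 36524995455/4474580801 ≈ 8.1628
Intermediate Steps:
w(L, u) = -11/6 (w(L, u) = -⅚ + (⅙)*(-6) = -⅚ - 1 = -11/6)
p = 109561/36 (p = (-11/6 + 57)² = (331/6)² = 109561/36 ≈ 3043.4)
24834/p + D(111)/40841 = 24834/(109561/36) + 111/40841 = 24834*(36/109561) + 111*(1/40841) = 894024/109561 + 111/40841 = 36524995455/4474580801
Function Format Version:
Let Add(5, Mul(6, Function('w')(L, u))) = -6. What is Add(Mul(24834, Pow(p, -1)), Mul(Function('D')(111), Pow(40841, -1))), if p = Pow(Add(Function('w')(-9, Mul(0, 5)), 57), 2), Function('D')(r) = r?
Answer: Rational(36524995455, 4474580801) ≈ 8.1628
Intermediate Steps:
Function('w')(L, u) = Rational(-11, 6) (Function('w')(L, u) = Add(Rational(-5, 6), Mul(Rational(1, 6), -6)) = Add(Rational(-5, 6), -1) = Rational(-11, 6))
p = Rational(109561, 36) (p = Pow(Add(Rational(-11, 6), 57), 2) = Pow(Rational(331, 6), 2) = Rational(109561, 36) ≈ 3043.4)
Add(Mul(24834, Pow(p, -1)), Mul(Function('D')(111), Pow(40841, -1))) = Add(Mul(24834, Pow(Rational(109561, 36), -1)), Mul(111, Pow(40841, -1))) = Add(Mul(24834, Rational(36, 109561)), Mul(111, Rational(1, 40841))) = Add(Rational(894024, 109561), Rational(111, 40841)) = Rational(36524995455, 4474580801)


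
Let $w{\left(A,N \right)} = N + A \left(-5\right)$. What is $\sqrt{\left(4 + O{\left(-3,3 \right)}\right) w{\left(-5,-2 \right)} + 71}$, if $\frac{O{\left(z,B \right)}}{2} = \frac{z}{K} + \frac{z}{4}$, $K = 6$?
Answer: $\frac{\sqrt{422}}{2} \approx 10.271$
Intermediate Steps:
$O{\left(z,B \right)} = \frac{5 z}{6}$ ($O{\left(z,B \right)} = 2 \left(\frac{z}{6} + \frac{z}{4}\right) = 2 \frac{5 z}{12} = \frac{5 z}{6}$)
$w{\left(A,N \right)} = N - 5 A$
$\sqrt{\left(4 + O{\left(-3,3 \right)}\right) w{\left(-5,-2 \right)} + 71} = \sqrt{\left(4 + \frac{5}{6} \left(-3\right)\right) \left(-2 - -25\right) + 71} = \sqrt{\left(4 - \frac{5}{2}\right) \left(-2 + 25\right) + 71} = \sqrt{\frac{3}{2} \cdot 23 + 71} = \sqrt{\frac{69}{2} + 71} = \sqrt{\frac{211}{2}} = \frac{\sqrt{422}}{2}$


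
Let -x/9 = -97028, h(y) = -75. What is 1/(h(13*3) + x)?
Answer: 1/873177 ≈ 1.1452e-6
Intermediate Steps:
x = 873252 (x = -9*(-97028) = 873252)
1/(h(13*3) + x) = 1/(-75 + 873252) = 1/873177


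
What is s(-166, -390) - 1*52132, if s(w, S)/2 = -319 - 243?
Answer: -53256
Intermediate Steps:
s(w, S) = -1124 (s(w, S) = 2*(-319 - 243) = 2*(-562) = -1124)
s(-166, -390) - 1*52132 = -1124 - 1*52132 = -1124 - 52132 = -53256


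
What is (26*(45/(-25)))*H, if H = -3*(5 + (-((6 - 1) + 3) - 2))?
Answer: -702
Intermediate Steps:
H = 15 (H = -3*(5 + (-(5 + 3) - 2)) = -3*(5 + (-1*8 - 2)) = -3*(5 + (-8 - 2)) = -3*(5 - 10) = -3*(-5) = 15)
(26*(45/(-25)))*H = (26*(45/(-25)))*15 = (26*(45*(-1/25)))*15 = (26*(-9/5))*15 = -234/5*15 = -702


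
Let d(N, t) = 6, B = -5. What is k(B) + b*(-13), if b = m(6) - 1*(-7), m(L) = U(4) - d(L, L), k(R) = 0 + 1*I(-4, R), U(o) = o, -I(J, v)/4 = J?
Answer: -49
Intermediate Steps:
I(J, v) = -4*J
k(R) = 16 (k(R) = 0 + 1*(-4*(-4)) = 0 + 1*16 = 0 + 16 = 16)
m(L) = -2 (m(L) = 4 - 1*6 = 4 - 6 = -2)
b = 5 (b = -2 - 1*(-7) = -2 + 7 = 5)
k(B) + b*(-13) = 16 + 5*(-13) = 16 - 65 = -49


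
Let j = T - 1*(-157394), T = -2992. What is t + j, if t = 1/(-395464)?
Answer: 61060432527/395464 ≈ 1.5440e+5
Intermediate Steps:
t = -1/395464 ≈ -2.5287e-6
j = 154402 (j = -2992 - 1*(-157394) = -2992 + 157394 = 154402)
t + j = -1/395464 + 154402 = 61060432527/395464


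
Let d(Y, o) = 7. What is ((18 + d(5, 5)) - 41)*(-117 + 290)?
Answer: -2768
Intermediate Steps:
((18 + d(5, 5)) - 41)*(-117 + 290) = ((18 + 7) - 41)*(-117 + 290) = (25 - 41)*173 = -16*173 = -2768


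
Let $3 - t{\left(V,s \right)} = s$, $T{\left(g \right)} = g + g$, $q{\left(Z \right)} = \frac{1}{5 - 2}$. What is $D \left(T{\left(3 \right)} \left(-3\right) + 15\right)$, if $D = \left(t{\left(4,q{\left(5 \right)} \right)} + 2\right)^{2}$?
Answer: $- \frac{196}{3} \approx -65.333$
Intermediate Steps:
$q{\left(Z \right)} = \frac{1}{3}$
$T{\left(g \right)} = 2 g$
$t{\left(V,s \right)} = 3 - s$
$D = \frac{196}{9}$ ($D = \left(\left(3 - \frac{1}{3}\right) + 2\right)^{2} = \left(\frac{8}{3} + 2\right)^{2} = \left(\frac{14}{3}\right)^{2} = \frac{196}{9} \approx 21.778$)
$D \left(T{\left(3 \right)} \left(-3\right) + 15\right) = \frac{196 \left(2 \cdot 3 \left(-3\right) + 15\right)}{9} = \frac{196 \left(6 \left(-3\right) + 15\right)}{9} = \frac{196 \left(-18 + 15\right)}{9} = \frac{196}{9} \left(-3\right) = - \frac{196}{3}$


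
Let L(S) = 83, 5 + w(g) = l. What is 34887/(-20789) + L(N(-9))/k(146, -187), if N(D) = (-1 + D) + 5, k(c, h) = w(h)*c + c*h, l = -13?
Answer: -1045893397/622214770 ≈ -1.6809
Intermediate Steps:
w(g) = -18 (w(g) = -5 - 13 = -18)
k(c, h) = -18*c + c*h
N(D) = 4 + D
34887/(-20789) + L(N(-9))/k(146, -187) = 34887/(-20789) + 83/((146*(-18 - 187))) = 34887*(-1/20789) + 83/((146*(-205))) = -34887/20789 + 83/(-29930) = -34887/20789 + 83*(-1/29930) = -34887/20789 - 83/29930 = -1045893397/622214770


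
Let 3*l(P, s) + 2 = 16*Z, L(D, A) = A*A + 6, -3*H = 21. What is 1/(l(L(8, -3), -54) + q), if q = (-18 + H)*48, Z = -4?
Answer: -1/1222 ≈ -0.00081833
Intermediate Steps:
H = -7 (H = -1/3*21 = -7)
L(D, A) = 6 + A**2 (L(D, A) = A**2 + 6 = 6 + A**2)
q = -1200 (q = (-18 - 7)*48 = -25*48 = -1200)
l(P, s) = -22 (l(P, s) = -2/3 + (16*(-4))/3 = -2/3 + (1/3)*(-64) = -2/3 - 64/3 = -22)
1/(l(L(8, -3), -54) + q) = 1/(-22 - 1200) = 1/(-1222) = -1/1222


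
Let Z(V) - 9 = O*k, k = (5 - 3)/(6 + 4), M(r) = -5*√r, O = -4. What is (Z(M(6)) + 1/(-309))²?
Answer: 160376896/2387025 ≈ 67.187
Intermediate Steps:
k = ⅕ (k = 2/10 = 2*(⅒) = ⅕ ≈ 0.20000)
Z(V) = 41/5 (Z(V) = 9 - 4*⅕ = 9 - ⅘ = 41/5)
(Z(M(6)) + 1/(-309))² = (41/5 + 1/(-309))² = (41/5 - 1/309)² = (12664/1545)² = 160376896/2387025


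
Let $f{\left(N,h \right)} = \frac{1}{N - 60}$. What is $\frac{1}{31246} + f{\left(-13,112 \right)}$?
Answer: $- \frac{31173}{2280958} \approx -0.013667$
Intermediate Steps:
$f{\left(N,h \right)} = \frac{1}{-60 + N}$
$\frac{1}{31246} + f{\left(-13,112 \right)} = \frac{1}{31246} + \frac{1}{-60 - 13} = \frac{1}{31246} + \frac{1}{-73} = \frac{1}{31246} - \frac{1}{73} = - \frac{31173}{2280958}$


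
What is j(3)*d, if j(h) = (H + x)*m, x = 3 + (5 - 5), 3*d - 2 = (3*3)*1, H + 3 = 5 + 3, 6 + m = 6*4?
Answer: 528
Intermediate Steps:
m = 18 (m = -6 + 6*4 = -6 + 24 = 18)
H = 5 (H = -3 + (5 + 3) = -3 + 8 = 5)
d = 11/3 (d = 2/3 + ((3*3)*1)/3 = 2/3 + (9*1)/3 = 2/3 + (1/3)*9 = 2/3 + 3 = 11/3 ≈ 3.6667)
x = 3 (x = 3 + 0 = 3)
j(h) = 144 (j(h) = (5 + 3)*18 = 8*18 = 144)
j(3)*d = 144*(11/3) = 528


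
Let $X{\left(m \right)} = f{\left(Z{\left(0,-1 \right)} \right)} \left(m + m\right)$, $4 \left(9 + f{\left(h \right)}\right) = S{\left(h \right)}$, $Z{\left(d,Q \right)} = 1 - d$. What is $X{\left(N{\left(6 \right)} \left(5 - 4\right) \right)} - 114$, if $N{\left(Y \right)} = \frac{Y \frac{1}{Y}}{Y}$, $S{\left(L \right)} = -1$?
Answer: $- \frac{1405}{12} \approx -117.08$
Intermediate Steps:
$f{\left(h \right)} = - \frac{37}{4}$ ($f{\left(h \right)} = -9 + \frac{1}{4} \left(-1\right) = -9 - \frac{1}{4} = - \frac{37}{4}$)
$N{\left(Y \right)} = \frac{1}{Y}$ ($N{\left(Y \right)} = 1 \frac{1}{Y} = \frac{1}{Y}$)
$X{\left(m \right)} = - \frac{37 m}{2}$ ($X{\left(m \right)} = - \frac{37 \left(m + m\right)}{4} = - \frac{37 \cdot 2 m}{4} = - \frac{37 m}{2}$)
$X{\left(N{\left(6 \right)} \left(5 - 4\right) \right)} - 114 = - \frac{37 \frac{5 - 4}{6}}{2} - 114 = - \frac{37 \cdot \frac{1}{6} \cdot 1}{2} - 114 = \left(- \frac{37}{2}\right) \frac{1}{6} - 114 = - \frac{37}{12} - 114 = - \frac{1405}{12}$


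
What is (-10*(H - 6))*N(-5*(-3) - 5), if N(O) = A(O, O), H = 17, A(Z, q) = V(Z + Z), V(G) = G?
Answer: -2200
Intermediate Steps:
A(Z, q) = 2*Z (A(Z, q) = Z + Z = 2*Z)
N(O) = 2*O
(-10*(H - 6))*N(-5*(-3) - 5) = (-10*(17 - 6))*(2*(-5*(-3) - 5)) = (-10*11)*(2*(15 - 5)) = -220*10 = -110*20 = -2200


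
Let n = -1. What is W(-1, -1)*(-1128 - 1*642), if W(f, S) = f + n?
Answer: 3540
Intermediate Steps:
W(f, S) = -1 + f (W(f, S) = f - 1 = -1 + f)
W(-1, -1)*(-1128 - 1*642) = (-1 - 1)*(-1128 - 1*642) = -2*(-1128 - 642) = -2*(-1770) = 3540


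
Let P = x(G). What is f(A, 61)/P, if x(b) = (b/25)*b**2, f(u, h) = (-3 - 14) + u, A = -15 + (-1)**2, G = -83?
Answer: 775/571787 ≈ 0.0013554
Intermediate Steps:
A = -14 (A = -15 + 1 = -14)
f(u, h) = -17 + u
x(b) = b**3/25 (x(b) = (b*(1/25))*b**2 = (b/25)*b**2 = b**3/25)
P = -571787/25 (P = (1/25)*(-83)**3 = (1/25)*(-571787) = -571787/25 ≈ -22871.)
f(A, 61)/P = (-17 - 14)/(-571787/25) = -31*(-25/571787) = 775/571787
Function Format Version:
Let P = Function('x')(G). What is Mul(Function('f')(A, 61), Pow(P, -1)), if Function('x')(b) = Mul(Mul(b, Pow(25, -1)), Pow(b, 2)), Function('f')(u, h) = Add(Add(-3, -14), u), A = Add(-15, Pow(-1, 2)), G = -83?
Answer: Rational(775, 571787) ≈ 0.0013554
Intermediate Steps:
A = -14 (A = Add(-15, 1) = -14)
Function('f')(u, h) = Add(-17, u)
Function('x')(b) = Mul(Rational(1, 25), Pow(b, 3)) (Function('x')(b) = Mul(Mul(b, Rational(1, 25)), Pow(b, 2)) = Mul(Mul(Rational(1, 25), b), Pow(b, 2)) = Mul(Rational(1, 25), Pow(b, 3)))
P = Rational(-571787, 25) (P = Mul(Rational(1, 25), Pow(-83, 3)) = Mul(Rational(1, 25), -571787) = Rational(-571787, 25) ≈ -22871.)
Mul(Function('f')(A, 61), Pow(P, -1)) = Mul(Add(-17, -14), Pow(Rational(-571787, 25), -1)) = Mul(-31, Rational(-25, 571787)) = Rational(775, 571787)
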